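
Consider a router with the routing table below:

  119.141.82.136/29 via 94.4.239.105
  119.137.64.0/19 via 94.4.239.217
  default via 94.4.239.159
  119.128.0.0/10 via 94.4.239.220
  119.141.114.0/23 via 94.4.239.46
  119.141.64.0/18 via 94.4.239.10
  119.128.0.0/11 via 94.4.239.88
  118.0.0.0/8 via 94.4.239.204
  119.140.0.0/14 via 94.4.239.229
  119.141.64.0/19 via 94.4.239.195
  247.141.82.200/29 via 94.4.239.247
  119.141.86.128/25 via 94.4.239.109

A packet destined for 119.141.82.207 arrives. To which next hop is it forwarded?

Routes whose prefix contains 119.141.82.207:
  0.0.0.0/0 (default, matches everything) -> 94.4.239.159
  119.128.0.0/10 (119.128.0.0 - 119.191.255.255) -> 94.4.239.220
  119.128.0.0/11 (119.128.0.0 - 119.159.255.255) -> 94.4.239.88
  119.140.0.0/14 (119.140.0.0 - 119.143.255.255) -> 94.4.239.229
  119.141.64.0/18 (119.141.64.0 - 119.141.127.255) -> 94.4.239.10
  119.141.64.0/19 (119.141.64.0 - 119.141.95.255) -> 94.4.239.195
More-specific entries that do NOT match:
  119.141.82.136/29 (119.141.82.136 - 119.141.82.143) does not contain 119.141.82.207
  247.141.82.200/29 (247.141.82.200 - 247.141.82.207) does not contain 119.141.82.207
  119.141.86.128/25 (119.141.86.128 - 119.141.86.255) does not contain 119.141.82.207
  119.141.114.0/23 (119.141.114.0 - 119.141.115.255) does not contain 119.141.82.207
Longest matching prefix is /19 -> next hop 94.4.239.195.

94.4.239.195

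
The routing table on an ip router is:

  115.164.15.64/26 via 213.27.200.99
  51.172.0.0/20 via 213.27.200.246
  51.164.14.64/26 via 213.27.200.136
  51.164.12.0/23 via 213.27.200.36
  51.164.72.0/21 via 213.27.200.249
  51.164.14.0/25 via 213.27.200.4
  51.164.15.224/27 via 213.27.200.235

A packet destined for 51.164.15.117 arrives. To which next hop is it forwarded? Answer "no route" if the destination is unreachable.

No entry's prefix contains 51.164.15.117; there is no default route.

no route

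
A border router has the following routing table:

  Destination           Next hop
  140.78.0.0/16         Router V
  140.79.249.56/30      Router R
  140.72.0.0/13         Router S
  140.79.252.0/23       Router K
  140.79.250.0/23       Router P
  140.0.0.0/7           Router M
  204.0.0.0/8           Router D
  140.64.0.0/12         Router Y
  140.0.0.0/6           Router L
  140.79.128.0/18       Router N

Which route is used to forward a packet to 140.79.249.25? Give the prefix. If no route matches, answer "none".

Entries matching 140.79.249.25:
  140.0.0.0/6 (140.0.0.0 - 143.255.255.255)
  140.0.0.0/7 (140.0.0.0 - 141.255.255.255)
  140.64.0.0/12 (140.64.0.0 - 140.79.255.255)
  140.72.0.0/13 (140.72.0.0 - 140.79.255.255)
Most specific is 140.72.0.0/13.

140.72.0.0/13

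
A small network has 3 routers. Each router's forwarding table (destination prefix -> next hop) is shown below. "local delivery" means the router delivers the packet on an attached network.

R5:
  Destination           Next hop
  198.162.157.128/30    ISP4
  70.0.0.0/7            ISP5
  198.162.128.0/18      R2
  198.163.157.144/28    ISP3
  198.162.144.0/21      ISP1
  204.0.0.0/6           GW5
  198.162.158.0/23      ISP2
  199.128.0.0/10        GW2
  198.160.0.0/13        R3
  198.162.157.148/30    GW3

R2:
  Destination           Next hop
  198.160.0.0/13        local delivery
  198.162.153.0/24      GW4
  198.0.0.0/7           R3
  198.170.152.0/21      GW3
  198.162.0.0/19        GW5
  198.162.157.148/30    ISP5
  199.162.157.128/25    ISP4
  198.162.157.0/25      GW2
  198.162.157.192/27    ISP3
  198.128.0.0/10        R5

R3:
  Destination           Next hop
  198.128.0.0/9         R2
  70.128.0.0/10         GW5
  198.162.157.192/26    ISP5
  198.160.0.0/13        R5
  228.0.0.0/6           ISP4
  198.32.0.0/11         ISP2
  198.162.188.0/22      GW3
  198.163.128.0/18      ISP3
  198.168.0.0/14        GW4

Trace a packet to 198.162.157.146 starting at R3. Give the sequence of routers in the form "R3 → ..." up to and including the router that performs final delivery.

R3 → R5 → R2

At R3: longest match for 198.162.157.146 is 198.160.0.0/13 -> R5
At R5: longest match for 198.162.157.146 is 198.162.128.0/18 -> R2
At R2: longest match for 198.162.157.146 is 198.160.0.0/13 -> local delivery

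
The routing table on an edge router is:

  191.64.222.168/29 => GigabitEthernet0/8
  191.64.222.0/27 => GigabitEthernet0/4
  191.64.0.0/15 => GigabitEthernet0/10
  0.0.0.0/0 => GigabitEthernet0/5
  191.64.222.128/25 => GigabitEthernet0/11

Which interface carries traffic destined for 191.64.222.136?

Routes whose prefix contains 191.64.222.136:
  0.0.0.0/0 (default, matches everything) -> GigabitEthernet0/5
  191.64.0.0/15 (191.64.0.0 - 191.65.255.255) -> GigabitEthernet0/10
  191.64.222.128/25 (191.64.222.128 - 191.64.222.255) -> GigabitEthernet0/11
More-specific entries that do NOT match:
  191.64.222.168/29 (191.64.222.168 - 191.64.222.175) does not contain 191.64.222.136
  191.64.222.0/27 (191.64.222.0 - 191.64.222.31) does not contain 191.64.222.136
Longest matching prefix is /25 -> interface GigabitEthernet0/11.

GigabitEthernet0/11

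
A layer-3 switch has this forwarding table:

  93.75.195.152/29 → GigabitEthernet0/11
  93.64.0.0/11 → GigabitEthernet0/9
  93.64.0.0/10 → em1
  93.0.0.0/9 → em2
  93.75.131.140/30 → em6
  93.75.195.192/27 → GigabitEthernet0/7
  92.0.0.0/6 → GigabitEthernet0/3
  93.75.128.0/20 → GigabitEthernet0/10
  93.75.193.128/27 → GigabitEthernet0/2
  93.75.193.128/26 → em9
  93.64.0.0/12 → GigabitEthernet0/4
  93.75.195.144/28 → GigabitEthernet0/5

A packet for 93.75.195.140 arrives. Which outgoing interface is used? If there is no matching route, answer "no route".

Routes whose prefix contains 93.75.195.140:
  92.0.0.0/6 (92.0.0.0 - 95.255.255.255) -> GigabitEthernet0/3
  93.0.0.0/9 (93.0.0.0 - 93.127.255.255) -> em2
  93.64.0.0/10 (93.64.0.0 - 93.127.255.255) -> em1
  93.64.0.0/11 (93.64.0.0 - 93.95.255.255) -> GigabitEthernet0/9
  93.64.0.0/12 (93.64.0.0 - 93.79.255.255) -> GigabitEthernet0/4
More-specific entries that do NOT match:
  93.75.131.140/30 (93.75.131.140 - 93.75.131.143) does not contain 93.75.195.140
  93.75.195.152/29 (93.75.195.152 - 93.75.195.159) does not contain 93.75.195.140
  93.75.195.144/28 (93.75.195.144 - 93.75.195.159) does not contain 93.75.195.140
  93.75.195.192/27 (93.75.195.192 - 93.75.195.223) does not contain 93.75.195.140
  93.75.193.128/27 (93.75.193.128 - 93.75.193.159) does not contain 93.75.195.140
  93.75.193.128/26 (93.75.193.128 - 93.75.193.191) does not contain 93.75.195.140
  93.75.128.0/20 (93.75.128.0 - 93.75.143.255) does not contain 93.75.195.140
Longest matching prefix is /12 -> interface GigabitEthernet0/4.

GigabitEthernet0/4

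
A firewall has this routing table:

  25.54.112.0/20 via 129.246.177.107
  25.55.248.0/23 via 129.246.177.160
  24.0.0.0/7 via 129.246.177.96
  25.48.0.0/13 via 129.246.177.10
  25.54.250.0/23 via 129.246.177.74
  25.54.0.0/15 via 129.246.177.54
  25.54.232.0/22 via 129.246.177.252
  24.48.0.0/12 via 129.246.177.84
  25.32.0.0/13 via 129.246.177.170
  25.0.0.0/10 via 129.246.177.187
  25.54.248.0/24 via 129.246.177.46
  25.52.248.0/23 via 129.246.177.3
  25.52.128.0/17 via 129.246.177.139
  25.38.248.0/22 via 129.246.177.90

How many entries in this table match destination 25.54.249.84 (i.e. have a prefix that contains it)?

Prefixes containing 25.54.249.84:
  24.0.0.0/7 (24.0.0.0 - 25.255.255.255)
  25.0.0.0/10 (25.0.0.0 - 25.63.255.255)
  25.48.0.0/13 (25.48.0.0 - 25.55.255.255)
  25.54.0.0/15 (25.54.0.0 - 25.55.255.255)
Total matching entries: 4.

4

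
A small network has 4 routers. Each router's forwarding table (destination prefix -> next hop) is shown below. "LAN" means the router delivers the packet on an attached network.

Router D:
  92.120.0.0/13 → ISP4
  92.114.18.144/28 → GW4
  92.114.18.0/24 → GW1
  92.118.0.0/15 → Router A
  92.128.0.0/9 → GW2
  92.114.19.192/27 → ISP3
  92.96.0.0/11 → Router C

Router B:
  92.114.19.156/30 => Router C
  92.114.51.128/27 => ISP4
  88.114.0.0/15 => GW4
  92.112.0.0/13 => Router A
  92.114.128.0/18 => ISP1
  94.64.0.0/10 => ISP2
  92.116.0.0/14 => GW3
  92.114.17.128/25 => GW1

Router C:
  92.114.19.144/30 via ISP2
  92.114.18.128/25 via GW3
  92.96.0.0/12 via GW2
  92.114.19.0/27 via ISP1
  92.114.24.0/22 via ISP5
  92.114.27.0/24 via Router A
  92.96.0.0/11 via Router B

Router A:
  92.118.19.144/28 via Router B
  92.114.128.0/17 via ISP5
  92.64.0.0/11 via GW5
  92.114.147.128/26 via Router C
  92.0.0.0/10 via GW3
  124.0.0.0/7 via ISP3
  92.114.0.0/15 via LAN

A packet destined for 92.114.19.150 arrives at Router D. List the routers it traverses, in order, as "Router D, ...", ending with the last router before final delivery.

At Router D: longest match for 92.114.19.150 is 92.96.0.0/11 -> Router C
At Router C: longest match for 92.114.19.150 is 92.96.0.0/11 -> Router B
At Router B: longest match for 92.114.19.150 is 92.112.0.0/13 -> Router A
At Router A: longest match for 92.114.19.150 is 92.114.0.0/15 -> LAN

Router D, Router C, Router B, Router A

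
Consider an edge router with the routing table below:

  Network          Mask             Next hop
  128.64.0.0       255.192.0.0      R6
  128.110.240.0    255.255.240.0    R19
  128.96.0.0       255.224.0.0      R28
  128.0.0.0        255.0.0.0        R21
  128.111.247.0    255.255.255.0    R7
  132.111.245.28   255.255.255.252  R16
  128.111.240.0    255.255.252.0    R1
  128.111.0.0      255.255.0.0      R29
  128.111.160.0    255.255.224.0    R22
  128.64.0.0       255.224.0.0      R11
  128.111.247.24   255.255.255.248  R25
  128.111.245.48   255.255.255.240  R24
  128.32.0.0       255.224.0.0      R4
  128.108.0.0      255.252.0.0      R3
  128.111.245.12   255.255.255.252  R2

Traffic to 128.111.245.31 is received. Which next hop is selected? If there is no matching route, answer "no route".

Routes whose prefix contains 128.111.245.31:
  128.0.0.0/8 (128.0.0.0 - 128.255.255.255) -> R21
  128.64.0.0/10 (128.64.0.0 - 128.127.255.255) -> R6
  128.96.0.0/11 (128.96.0.0 - 128.127.255.255) -> R28
  128.108.0.0/14 (128.108.0.0 - 128.111.255.255) -> R3
  128.111.0.0/16 (128.111.0.0 - 128.111.255.255) -> R29
More-specific entries that do NOT match:
  132.111.245.28/30 (132.111.245.28 - 132.111.245.31) does not contain 128.111.245.31
  128.111.245.12/30 (128.111.245.12 - 128.111.245.15) does not contain 128.111.245.31
  128.111.247.24/29 (128.111.247.24 - 128.111.247.31) does not contain 128.111.245.31
  128.111.245.48/28 (128.111.245.48 - 128.111.245.63) does not contain 128.111.245.31
  128.111.247.0/24 (128.111.247.0 - 128.111.247.255) does not contain 128.111.245.31
  128.111.240.0/22 (128.111.240.0 - 128.111.243.255) does not contain 128.111.245.31
  128.110.240.0/20 (128.110.240.0 - 128.110.255.255) does not contain 128.111.245.31
  128.111.160.0/19 (128.111.160.0 - 128.111.191.255) does not contain 128.111.245.31
Longest matching prefix is /16 -> next hop R29.

R29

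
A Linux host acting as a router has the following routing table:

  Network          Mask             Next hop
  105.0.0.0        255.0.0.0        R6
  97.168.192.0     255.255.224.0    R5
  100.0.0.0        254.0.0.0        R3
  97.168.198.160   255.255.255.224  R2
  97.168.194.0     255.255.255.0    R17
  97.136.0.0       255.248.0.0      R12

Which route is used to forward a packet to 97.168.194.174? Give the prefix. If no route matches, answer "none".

Entries matching 97.168.194.174:
  97.168.192.0/19 (97.168.192.0 - 97.168.223.255)
  97.168.194.0/24 (97.168.194.0 - 97.168.194.255)
Most specific is 97.168.194.0/24.

97.168.194.0/24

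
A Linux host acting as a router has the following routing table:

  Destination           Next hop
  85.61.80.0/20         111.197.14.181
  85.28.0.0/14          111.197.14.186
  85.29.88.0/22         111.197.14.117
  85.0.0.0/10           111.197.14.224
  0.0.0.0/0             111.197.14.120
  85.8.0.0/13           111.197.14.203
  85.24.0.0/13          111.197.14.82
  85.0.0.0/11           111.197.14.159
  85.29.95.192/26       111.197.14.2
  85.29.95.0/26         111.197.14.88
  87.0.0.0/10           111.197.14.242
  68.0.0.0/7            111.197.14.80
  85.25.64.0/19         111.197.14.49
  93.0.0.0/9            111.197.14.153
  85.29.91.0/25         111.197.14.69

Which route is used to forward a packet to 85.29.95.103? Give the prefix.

Entries matching 85.29.95.103:
  0.0.0.0/0 (default, matches everything)
  85.0.0.0/10 (85.0.0.0 - 85.63.255.255)
  85.0.0.0/11 (85.0.0.0 - 85.31.255.255)
  85.24.0.0/13 (85.24.0.0 - 85.31.255.255)
  85.28.0.0/14 (85.28.0.0 - 85.31.255.255)
Most specific is 85.28.0.0/14.

85.28.0.0/14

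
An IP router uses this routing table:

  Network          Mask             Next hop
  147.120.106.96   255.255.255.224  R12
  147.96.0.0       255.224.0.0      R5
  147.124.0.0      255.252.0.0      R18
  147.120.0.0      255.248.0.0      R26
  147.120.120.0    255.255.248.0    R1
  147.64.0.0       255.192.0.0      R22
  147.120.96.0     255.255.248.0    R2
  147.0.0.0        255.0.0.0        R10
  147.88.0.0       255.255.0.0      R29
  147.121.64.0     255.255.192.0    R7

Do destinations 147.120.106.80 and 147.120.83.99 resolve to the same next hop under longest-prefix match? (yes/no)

147.120.106.80: longest match 147.120.0.0/13 -> R26
147.120.83.99: longest match 147.120.0.0/13 -> R26

yes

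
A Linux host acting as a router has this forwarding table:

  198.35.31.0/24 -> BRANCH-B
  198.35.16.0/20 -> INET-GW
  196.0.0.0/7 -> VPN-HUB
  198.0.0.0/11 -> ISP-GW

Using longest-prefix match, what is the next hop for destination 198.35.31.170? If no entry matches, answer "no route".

BRANCH-B

Routes whose prefix contains 198.35.31.170:
  198.35.16.0/20 (198.35.16.0 - 198.35.31.255) -> INET-GW
  198.35.31.0/24 (198.35.31.0 - 198.35.31.255) -> BRANCH-B
Longest matching prefix is /24 -> next hop BRANCH-B.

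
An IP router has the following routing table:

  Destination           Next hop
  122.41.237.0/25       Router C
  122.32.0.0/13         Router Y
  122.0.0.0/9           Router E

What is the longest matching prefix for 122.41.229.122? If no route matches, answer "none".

Entries matching 122.41.229.122:
  122.0.0.0/9 (122.0.0.0 - 122.127.255.255)
Most specific is 122.0.0.0/9.

122.0.0.0/9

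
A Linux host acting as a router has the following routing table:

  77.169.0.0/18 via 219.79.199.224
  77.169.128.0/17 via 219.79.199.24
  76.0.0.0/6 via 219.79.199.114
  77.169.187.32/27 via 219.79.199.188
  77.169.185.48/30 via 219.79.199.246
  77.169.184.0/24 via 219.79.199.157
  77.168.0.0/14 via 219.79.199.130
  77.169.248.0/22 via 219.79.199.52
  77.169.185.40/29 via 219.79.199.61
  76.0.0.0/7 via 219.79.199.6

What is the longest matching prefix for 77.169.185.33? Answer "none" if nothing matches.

Entries matching 77.169.185.33:
  76.0.0.0/6 (76.0.0.0 - 79.255.255.255)
  76.0.0.0/7 (76.0.0.0 - 77.255.255.255)
  77.168.0.0/14 (77.168.0.0 - 77.171.255.255)
  77.169.128.0/17 (77.169.128.0 - 77.169.255.255)
Most specific is 77.169.128.0/17.

77.169.128.0/17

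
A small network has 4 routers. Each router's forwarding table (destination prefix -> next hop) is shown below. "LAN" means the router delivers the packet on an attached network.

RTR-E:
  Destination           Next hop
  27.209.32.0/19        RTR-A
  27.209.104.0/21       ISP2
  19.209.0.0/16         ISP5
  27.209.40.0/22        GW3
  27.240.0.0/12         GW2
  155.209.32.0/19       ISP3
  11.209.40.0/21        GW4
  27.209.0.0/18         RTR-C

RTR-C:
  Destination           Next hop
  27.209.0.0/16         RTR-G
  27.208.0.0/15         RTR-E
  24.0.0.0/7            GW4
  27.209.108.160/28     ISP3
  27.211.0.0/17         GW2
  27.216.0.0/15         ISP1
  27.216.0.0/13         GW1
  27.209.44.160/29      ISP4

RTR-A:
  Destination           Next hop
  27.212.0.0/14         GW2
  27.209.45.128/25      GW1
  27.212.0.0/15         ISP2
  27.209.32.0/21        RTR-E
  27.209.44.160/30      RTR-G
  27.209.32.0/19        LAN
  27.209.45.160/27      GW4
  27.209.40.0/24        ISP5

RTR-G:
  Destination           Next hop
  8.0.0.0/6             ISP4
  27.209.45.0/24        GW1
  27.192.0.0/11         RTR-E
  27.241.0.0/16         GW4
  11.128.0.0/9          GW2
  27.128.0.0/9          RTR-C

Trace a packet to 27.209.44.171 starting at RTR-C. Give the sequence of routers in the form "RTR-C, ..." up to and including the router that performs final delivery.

At RTR-C: longest match for 27.209.44.171 is 27.209.0.0/16 -> RTR-G
At RTR-G: longest match for 27.209.44.171 is 27.192.0.0/11 -> RTR-E
At RTR-E: longest match for 27.209.44.171 is 27.209.32.0/19 -> RTR-A
At RTR-A: longest match for 27.209.44.171 is 27.209.32.0/19 -> LAN

RTR-C, RTR-G, RTR-E, RTR-A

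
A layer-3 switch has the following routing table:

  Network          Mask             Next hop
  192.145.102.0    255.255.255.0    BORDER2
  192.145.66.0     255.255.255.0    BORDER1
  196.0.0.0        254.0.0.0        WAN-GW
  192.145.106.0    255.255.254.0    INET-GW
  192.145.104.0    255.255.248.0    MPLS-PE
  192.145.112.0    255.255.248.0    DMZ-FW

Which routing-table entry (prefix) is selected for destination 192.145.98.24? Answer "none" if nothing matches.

192.145.98.24 is outside every listed prefix and there is no default route.

none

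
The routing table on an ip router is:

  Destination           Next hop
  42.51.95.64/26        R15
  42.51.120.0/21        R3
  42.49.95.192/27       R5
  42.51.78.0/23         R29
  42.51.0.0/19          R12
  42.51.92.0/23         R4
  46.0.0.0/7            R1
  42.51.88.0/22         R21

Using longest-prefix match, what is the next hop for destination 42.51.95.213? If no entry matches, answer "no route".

no route

No entry's prefix contains 42.51.95.213; there is no default route.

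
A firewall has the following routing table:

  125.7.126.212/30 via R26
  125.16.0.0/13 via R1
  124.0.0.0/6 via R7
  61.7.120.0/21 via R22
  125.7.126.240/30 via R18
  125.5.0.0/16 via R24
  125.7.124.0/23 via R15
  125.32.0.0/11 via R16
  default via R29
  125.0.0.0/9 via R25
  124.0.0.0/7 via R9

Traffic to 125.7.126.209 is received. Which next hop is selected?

R25

Routes whose prefix contains 125.7.126.209:
  0.0.0.0/0 (default, matches everything) -> R29
  124.0.0.0/6 (124.0.0.0 - 127.255.255.255) -> R7
  124.0.0.0/7 (124.0.0.0 - 125.255.255.255) -> R9
  125.0.0.0/9 (125.0.0.0 - 125.127.255.255) -> R25
More-specific entries that do NOT match:
  125.7.126.212/30 (125.7.126.212 - 125.7.126.215) does not contain 125.7.126.209
  125.7.126.240/30 (125.7.126.240 - 125.7.126.243) does not contain 125.7.126.209
  125.7.124.0/23 (125.7.124.0 - 125.7.125.255) does not contain 125.7.126.209
  61.7.120.0/21 (61.7.120.0 - 61.7.127.255) does not contain 125.7.126.209
  125.5.0.0/16 (125.5.0.0 - 125.5.255.255) does not contain 125.7.126.209
  125.16.0.0/13 (125.16.0.0 - 125.23.255.255) does not contain 125.7.126.209
  125.32.0.0/11 (125.32.0.0 - 125.63.255.255) does not contain 125.7.126.209
Longest matching prefix is /9 -> next hop R25.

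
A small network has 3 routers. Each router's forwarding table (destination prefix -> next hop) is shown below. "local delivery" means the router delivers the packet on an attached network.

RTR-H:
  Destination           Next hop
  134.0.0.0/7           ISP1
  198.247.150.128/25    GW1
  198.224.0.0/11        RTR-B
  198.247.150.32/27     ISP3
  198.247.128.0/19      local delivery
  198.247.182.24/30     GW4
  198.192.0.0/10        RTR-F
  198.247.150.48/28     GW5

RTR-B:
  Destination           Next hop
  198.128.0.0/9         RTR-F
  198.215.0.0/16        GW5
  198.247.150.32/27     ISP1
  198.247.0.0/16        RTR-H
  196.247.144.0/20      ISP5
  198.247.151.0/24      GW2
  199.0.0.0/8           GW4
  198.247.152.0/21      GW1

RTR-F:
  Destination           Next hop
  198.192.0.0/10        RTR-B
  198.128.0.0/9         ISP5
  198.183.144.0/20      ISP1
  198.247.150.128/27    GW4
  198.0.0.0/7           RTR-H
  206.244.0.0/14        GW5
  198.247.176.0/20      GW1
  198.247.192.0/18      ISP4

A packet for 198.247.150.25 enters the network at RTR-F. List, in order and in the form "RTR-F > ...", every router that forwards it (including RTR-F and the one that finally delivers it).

At RTR-F: longest match for 198.247.150.25 is 198.192.0.0/10 -> RTR-B
At RTR-B: longest match for 198.247.150.25 is 198.247.0.0/16 -> RTR-H
At RTR-H: longest match for 198.247.150.25 is 198.247.128.0/19 -> local delivery

RTR-F > RTR-B > RTR-H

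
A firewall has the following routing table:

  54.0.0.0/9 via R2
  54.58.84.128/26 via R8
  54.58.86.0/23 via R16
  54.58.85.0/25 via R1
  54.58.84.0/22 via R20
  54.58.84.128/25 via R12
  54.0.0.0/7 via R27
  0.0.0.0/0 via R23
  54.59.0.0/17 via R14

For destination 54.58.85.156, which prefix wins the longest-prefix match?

Entries matching 54.58.85.156:
  0.0.0.0/0 (default, matches everything)
  54.0.0.0/7 (54.0.0.0 - 55.255.255.255)
  54.0.0.0/9 (54.0.0.0 - 54.127.255.255)
  54.58.84.0/22 (54.58.84.0 - 54.58.87.255)
Most specific is 54.58.84.0/22.

54.58.84.0/22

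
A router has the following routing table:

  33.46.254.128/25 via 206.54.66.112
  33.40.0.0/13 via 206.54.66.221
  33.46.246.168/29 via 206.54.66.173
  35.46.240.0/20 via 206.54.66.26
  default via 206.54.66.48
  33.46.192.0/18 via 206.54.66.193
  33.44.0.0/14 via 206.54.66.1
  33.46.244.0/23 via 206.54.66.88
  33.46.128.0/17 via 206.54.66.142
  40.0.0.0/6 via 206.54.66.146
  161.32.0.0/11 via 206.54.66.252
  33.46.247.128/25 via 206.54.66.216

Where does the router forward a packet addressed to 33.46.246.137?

Routes whose prefix contains 33.46.246.137:
  0.0.0.0/0 (default, matches everything) -> 206.54.66.48
  33.40.0.0/13 (33.40.0.0 - 33.47.255.255) -> 206.54.66.221
  33.44.0.0/14 (33.44.0.0 - 33.47.255.255) -> 206.54.66.1
  33.46.128.0/17 (33.46.128.0 - 33.46.255.255) -> 206.54.66.142
  33.46.192.0/18 (33.46.192.0 - 33.46.255.255) -> 206.54.66.193
More-specific entries that do NOT match:
  33.46.246.168/29 (33.46.246.168 - 33.46.246.175) does not contain 33.46.246.137
  33.46.254.128/25 (33.46.254.128 - 33.46.254.255) does not contain 33.46.246.137
  33.46.247.128/25 (33.46.247.128 - 33.46.247.255) does not contain 33.46.246.137
  33.46.244.0/23 (33.46.244.0 - 33.46.245.255) does not contain 33.46.246.137
  35.46.240.0/20 (35.46.240.0 - 35.46.255.255) does not contain 33.46.246.137
Longest matching prefix is /18 -> next hop 206.54.66.193.

206.54.66.193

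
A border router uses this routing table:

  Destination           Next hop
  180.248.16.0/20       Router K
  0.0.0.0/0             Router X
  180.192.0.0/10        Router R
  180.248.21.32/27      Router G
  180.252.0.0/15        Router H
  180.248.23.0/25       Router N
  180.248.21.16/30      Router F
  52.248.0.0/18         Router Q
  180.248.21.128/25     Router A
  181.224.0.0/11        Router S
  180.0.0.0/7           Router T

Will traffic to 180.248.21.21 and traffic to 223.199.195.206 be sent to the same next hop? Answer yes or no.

180.248.21.21: longest match 180.248.16.0/20 -> Router K
223.199.195.206: longest match 0.0.0.0/0 -> Router X

no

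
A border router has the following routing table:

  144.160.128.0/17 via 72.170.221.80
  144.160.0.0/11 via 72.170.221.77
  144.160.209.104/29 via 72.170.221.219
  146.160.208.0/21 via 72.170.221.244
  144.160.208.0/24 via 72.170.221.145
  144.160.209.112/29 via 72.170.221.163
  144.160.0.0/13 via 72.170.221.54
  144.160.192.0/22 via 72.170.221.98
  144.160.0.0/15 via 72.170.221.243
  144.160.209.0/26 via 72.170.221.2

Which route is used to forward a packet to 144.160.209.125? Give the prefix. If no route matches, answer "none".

144.160.128.0/17

Entries matching 144.160.209.125:
  144.160.0.0/11 (144.160.0.0 - 144.191.255.255)
  144.160.0.0/13 (144.160.0.0 - 144.167.255.255)
  144.160.0.0/15 (144.160.0.0 - 144.161.255.255)
  144.160.128.0/17 (144.160.128.0 - 144.160.255.255)
Most specific is 144.160.128.0/17.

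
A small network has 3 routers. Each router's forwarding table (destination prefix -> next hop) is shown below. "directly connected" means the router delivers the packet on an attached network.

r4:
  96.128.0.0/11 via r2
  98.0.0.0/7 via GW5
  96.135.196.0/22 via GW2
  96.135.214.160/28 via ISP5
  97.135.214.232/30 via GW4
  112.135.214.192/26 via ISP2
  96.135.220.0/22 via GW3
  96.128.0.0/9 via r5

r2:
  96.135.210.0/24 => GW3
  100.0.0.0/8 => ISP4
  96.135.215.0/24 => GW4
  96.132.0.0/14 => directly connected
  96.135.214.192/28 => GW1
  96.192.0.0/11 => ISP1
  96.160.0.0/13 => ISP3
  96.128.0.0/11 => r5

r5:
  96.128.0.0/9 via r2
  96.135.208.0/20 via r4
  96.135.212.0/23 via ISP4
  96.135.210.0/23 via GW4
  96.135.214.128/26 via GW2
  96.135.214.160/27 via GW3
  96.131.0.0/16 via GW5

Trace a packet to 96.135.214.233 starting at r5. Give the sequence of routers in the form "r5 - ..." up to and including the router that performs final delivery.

At r5: longest match for 96.135.214.233 is 96.135.208.0/20 -> r4
At r4: longest match for 96.135.214.233 is 96.128.0.0/11 -> r2
At r2: longest match for 96.135.214.233 is 96.132.0.0/14 -> directly connected

r5 - r4 - r2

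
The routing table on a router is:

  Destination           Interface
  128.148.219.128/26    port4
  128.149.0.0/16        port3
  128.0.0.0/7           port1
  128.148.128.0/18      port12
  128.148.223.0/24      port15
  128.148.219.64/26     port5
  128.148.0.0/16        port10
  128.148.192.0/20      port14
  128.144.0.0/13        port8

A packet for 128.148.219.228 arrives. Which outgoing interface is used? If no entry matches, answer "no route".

port10

Routes whose prefix contains 128.148.219.228:
  128.0.0.0/7 (128.0.0.0 - 129.255.255.255) -> port1
  128.144.0.0/13 (128.144.0.0 - 128.151.255.255) -> port8
  128.148.0.0/16 (128.148.0.0 - 128.148.255.255) -> port10
More-specific entries that do NOT match:
  128.148.219.128/26 (128.148.219.128 - 128.148.219.191) does not contain 128.148.219.228
  128.148.219.64/26 (128.148.219.64 - 128.148.219.127) does not contain 128.148.219.228
  128.148.223.0/24 (128.148.223.0 - 128.148.223.255) does not contain 128.148.219.228
  128.148.192.0/20 (128.148.192.0 - 128.148.207.255) does not contain 128.148.219.228
  128.148.128.0/18 (128.148.128.0 - 128.148.191.255) does not contain 128.148.219.228
Longest matching prefix is /16 -> interface port10.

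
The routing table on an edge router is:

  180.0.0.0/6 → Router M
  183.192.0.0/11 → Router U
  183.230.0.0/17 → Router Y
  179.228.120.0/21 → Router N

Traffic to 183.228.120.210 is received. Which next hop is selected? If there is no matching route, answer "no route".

Routes whose prefix contains 183.228.120.210:
  180.0.0.0/6 (180.0.0.0 - 183.255.255.255) -> Router M
More-specific entries that do NOT match:
  179.228.120.0/21 (179.228.120.0 - 179.228.127.255) does not contain 183.228.120.210
  183.230.0.0/17 (183.230.0.0 - 183.230.127.255) does not contain 183.228.120.210
  183.192.0.0/11 (183.192.0.0 - 183.223.255.255) does not contain 183.228.120.210
Longest matching prefix is /6 -> next hop Router M.

Router M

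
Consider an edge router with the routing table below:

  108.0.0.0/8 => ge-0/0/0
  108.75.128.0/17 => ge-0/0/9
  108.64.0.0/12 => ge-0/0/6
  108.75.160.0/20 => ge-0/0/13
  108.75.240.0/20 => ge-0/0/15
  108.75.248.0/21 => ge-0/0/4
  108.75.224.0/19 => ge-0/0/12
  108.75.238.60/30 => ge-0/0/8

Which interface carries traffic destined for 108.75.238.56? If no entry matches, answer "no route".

ge-0/0/12

Routes whose prefix contains 108.75.238.56:
  108.0.0.0/8 (108.0.0.0 - 108.255.255.255) -> ge-0/0/0
  108.64.0.0/12 (108.64.0.0 - 108.79.255.255) -> ge-0/0/6
  108.75.128.0/17 (108.75.128.0 - 108.75.255.255) -> ge-0/0/9
  108.75.224.0/19 (108.75.224.0 - 108.75.255.255) -> ge-0/0/12
More-specific entries that do NOT match:
  108.75.238.60/30 (108.75.238.60 - 108.75.238.63) does not contain 108.75.238.56
  108.75.248.0/21 (108.75.248.0 - 108.75.255.255) does not contain 108.75.238.56
  108.75.160.0/20 (108.75.160.0 - 108.75.175.255) does not contain 108.75.238.56
  108.75.240.0/20 (108.75.240.0 - 108.75.255.255) does not contain 108.75.238.56
Longest matching prefix is /19 -> interface ge-0/0/12.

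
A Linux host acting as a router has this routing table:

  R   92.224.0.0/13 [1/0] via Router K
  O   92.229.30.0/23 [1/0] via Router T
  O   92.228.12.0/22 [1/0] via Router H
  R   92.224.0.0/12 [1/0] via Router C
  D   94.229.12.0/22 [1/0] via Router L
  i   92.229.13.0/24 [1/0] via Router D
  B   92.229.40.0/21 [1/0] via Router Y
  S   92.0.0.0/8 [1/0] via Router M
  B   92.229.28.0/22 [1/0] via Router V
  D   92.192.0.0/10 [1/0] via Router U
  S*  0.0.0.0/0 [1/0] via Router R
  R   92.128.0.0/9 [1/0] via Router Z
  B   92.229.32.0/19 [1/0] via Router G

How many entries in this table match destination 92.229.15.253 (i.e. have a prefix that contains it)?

6

Prefixes containing 92.229.15.253:
  0.0.0.0/0 (default, matches everything)
  92.0.0.0/8 (92.0.0.0 - 92.255.255.255)
  92.128.0.0/9 (92.128.0.0 - 92.255.255.255)
  92.192.0.0/10 (92.192.0.0 - 92.255.255.255)
  92.224.0.0/12 (92.224.0.0 - 92.239.255.255)
  92.224.0.0/13 (92.224.0.0 - 92.231.255.255)
Total matching entries: 6.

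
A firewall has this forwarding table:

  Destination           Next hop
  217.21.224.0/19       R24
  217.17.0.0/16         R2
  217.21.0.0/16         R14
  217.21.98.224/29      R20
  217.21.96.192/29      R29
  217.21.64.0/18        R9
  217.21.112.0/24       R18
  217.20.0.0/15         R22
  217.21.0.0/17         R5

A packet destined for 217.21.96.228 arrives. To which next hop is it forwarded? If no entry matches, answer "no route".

R9

Routes whose prefix contains 217.21.96.228:
  217.20.0.0/15 (217.20.0.0 - 217.21.255.255) -> R22
  217.21.0.0/16 (217.21.0.0 - 217.21.255.255) -> R14
  217.21.0.0/17 (217.21.0.0 - 217.21.127.255) -> R5
  217.21.64.0/18 (217.21.64.0 - 217.21.127.255) -> R9
More-specific entries that do NOT match:
  217.21.98.224/29 (217.21.98.224 - 217.21.98.231) does not contain 217.21.96.228
  217.21.96.192/29 (217.21.96.192 - 217.21.96.199) does not contain 217.21.96.228
  217.21.112.0/24 (217.21.112.0 - 217.21.112.255) does not contain 217.21.96.228
  217.21.224.0/19 (217.21.224.0 - 217.21.255.255) does not contain 217.21.96.228
Longest matching prefix is /18 -> next hop R9.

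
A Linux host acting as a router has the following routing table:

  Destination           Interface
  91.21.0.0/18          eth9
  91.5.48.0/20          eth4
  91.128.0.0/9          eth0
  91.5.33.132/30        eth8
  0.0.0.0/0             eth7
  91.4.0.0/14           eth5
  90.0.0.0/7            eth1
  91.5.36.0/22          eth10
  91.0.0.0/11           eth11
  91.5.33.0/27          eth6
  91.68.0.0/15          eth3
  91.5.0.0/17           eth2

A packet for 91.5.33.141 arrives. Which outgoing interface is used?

Routes whose prefix contains 91.5.33.141:
  0.0.0.0/0 (default, matches everything) -> eth7
  90.0.0.0/7 (90.0.0.0 - 91.255.255.255) -> eth1
  91.0.0.0/11 (91.0.0.0 - 91.31.255.255) -> eth11
  91.4.0.0/14 (91.4.0.0 - 91.7.255.255) -> eth5
  91.5.0.0/17 (91.5.0.0 - 91.5.127.255) -> eth2
More-specific entries that do NOT match:
  91.5.33.132/30 (91.5.33.132 - 91.5.33.135) does not contain 91.5.33.141
  91.5.33.0/27 (91.5.33.0 - 91.5.33.31) does not contain 91.5.33.141
  91.5.36.0/22 (91.5.36.0 - 91.5.39.255) does not contain 91.5.33.141
  91.5.48.0/20 (91.5.48.0 - 91.5.63.255) does not contain 91.5.33.141
  91.21.0.0/18 (91.21.0.0 - 91.21.63.255) does not contain 91.5.33.141
Longest matching prefix is /17 -> interface eth2.

eth2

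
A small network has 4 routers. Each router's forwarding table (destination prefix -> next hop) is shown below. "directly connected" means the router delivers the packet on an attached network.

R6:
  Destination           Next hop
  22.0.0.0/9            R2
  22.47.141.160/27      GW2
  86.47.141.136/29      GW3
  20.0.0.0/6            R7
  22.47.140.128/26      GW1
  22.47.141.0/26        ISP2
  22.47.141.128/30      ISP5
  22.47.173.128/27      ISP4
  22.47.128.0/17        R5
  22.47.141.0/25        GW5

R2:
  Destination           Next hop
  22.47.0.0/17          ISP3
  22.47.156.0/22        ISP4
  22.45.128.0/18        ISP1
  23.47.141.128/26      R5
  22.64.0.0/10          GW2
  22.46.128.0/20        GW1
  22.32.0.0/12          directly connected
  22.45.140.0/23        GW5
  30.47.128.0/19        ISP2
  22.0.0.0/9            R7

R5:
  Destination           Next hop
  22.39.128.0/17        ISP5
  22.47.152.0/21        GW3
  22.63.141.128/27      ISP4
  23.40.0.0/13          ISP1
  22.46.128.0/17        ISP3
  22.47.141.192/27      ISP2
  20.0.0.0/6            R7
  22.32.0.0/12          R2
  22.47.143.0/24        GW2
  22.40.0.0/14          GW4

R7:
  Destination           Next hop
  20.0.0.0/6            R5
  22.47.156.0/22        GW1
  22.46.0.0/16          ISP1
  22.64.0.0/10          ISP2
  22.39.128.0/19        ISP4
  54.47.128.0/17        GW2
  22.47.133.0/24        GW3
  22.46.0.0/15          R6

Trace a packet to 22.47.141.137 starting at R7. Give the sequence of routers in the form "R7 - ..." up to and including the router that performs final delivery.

R7 - R6 - R5 - R2

At R7: longest match for 22.47.141.137 is 22.46.0.0/15 -> R6
At R6: longest match for 22.47.141.137 is 22.47.128.0/17 -> R5
At R5: longest match for 22.47.141.137 is 22.32.0.0/12 -> R2
At R2: longest match for 22.47.141.137 is 22.32.0.0/12 -> directly connected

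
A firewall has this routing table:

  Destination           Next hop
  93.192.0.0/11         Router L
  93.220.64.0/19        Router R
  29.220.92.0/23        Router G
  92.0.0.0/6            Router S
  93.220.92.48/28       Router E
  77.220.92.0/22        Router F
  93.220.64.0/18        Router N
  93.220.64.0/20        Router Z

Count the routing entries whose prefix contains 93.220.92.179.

4

Prefixes containing 93.220.92.179:
  92.0.0.0/6 (92.0.0.0 - 95.255.255.255)
  93.192.0.0/11 (93.192.0.0 - 93.223.255.255)
  93.220.64.0/18 (93.220.64.0 - 93.220.127.255)
  93.220.64.0/19 (93.220.64.0 - 93.220.95.255)
Total matching entries: 4.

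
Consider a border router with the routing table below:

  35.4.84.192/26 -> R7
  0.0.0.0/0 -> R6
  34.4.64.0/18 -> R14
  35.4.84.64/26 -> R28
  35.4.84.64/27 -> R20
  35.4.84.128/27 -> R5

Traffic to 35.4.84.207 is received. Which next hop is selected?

R7

Routes whose prefix contains 35.4.84.207:
  0.0.0.0/0 (default, matches everything) -> R6
  35.4.84.192/26 (35.4.84.192 - 35.4.84.255) -> R7
More-specific entries that do NOT match:
  35.4.84.64/27 (35.4.84.64 - 35.4.84.95) does not contain 35.4.84.207
  35.4.84.128/27 (35.4.84.128 - 35.4.84.159) does not contain 35.4.84.207
Longest matching prefix is /26 -> next hop R7.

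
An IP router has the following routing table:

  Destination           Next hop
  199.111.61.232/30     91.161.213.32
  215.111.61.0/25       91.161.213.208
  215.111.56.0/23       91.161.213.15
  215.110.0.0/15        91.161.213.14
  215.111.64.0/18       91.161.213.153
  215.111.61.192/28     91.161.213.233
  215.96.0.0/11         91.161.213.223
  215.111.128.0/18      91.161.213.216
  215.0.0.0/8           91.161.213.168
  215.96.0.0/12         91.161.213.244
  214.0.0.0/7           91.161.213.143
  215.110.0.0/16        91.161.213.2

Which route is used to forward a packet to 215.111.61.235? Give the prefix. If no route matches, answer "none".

Entries matching 215.111.61.235:
  214.0.0.0/7 (214.0.0.0 - 215.255.255.255)
  215.0.0.0/8 (215.0.0.0 - 215.255.255.255)
  215.96.0.0/11 (215.96.0.0 - 215.127.255.255)
  215.96.0.0/12 (215.96.0.0 - 215.111.255.255)
  215.110.0.0/15 (215.110.0.0 - 215.111.255.255)
Most specific is 215.110.0.0/15.

215.110.0.0/15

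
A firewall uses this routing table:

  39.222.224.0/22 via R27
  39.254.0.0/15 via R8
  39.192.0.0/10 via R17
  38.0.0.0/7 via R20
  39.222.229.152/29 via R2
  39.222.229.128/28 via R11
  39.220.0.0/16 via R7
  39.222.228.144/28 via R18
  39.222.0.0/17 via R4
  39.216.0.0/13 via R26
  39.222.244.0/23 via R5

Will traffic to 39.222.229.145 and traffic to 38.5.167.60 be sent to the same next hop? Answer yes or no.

no

39.222.229.145: longest match 39.216.0.0/13 -> R26
38.5.167.60: longest match 38.0.0.0/7 -> R20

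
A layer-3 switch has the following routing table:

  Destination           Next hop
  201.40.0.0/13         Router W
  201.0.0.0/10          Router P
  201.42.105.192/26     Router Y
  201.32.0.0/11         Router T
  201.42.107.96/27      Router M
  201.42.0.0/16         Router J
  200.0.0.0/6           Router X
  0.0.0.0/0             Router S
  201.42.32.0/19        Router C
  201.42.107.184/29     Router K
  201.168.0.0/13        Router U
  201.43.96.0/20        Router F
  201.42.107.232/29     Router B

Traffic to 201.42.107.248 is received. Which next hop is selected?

Router J

Routes whose prefix contains 201.42.107.248:
  0.0.0.0/0 (default, matches everything) -> Router S
  200.0.0.0/6 (200.0.0.0 - 203.255.255.255) -> Router X
  201.0.0.0/10 (201.0.0.0 - 201.63.255.255) -> Router P
  201.32.0.0/11 (201.32.0.0 - 201.63.255.255) -> Router T
  201.40.0.0/13 (201.40.0.0 - 201.47.255.255) -> Router W
  201.42.0.0/16 (201.42.0.0 - 201.42.255.255) -> Router J
More-specific entries that do NOT match:
  201.42.107.184/29 (201.42.107.184 - 201.42.107.191) does not contain 201.42.107.248
  201.42.107.232/29 (201.42.107.232 - 201.42.107.239) does not contain 201.42.107.248
  201.42.107.96/27 (201.42.107.96 - 201.42.107.127) does not contain 201.42.107.248
  201.42.105.192/26 (201.42.105.192 - 201.42.105.255) does not contain 201.42.107.248
  201.43.96.0/20 (201.43.96.0 - 201.43.111.255) does not contain 201.42.107.248
  201.42.32.0/19 (201.42.32.0 - 201.42.63.255) does not contain 201.42.107.248
Longest matching prefix is /16 -> next hop Router J.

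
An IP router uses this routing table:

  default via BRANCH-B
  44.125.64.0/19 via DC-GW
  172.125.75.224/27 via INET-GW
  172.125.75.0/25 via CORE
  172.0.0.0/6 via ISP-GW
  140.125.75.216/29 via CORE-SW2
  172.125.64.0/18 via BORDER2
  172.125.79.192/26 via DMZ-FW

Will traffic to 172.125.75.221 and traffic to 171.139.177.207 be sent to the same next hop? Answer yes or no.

no

172.125.75.221: longest match 172.125.64.0/18 -> BORDER2
171.139.177.207: longest match 0.0.0.0/0 -> BRANCH-B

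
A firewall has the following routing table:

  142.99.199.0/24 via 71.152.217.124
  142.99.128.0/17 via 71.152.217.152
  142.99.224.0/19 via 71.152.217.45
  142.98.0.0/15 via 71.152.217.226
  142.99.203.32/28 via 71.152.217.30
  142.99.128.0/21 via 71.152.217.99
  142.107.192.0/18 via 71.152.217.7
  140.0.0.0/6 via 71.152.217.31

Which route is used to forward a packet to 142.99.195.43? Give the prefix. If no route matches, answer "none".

Entries matching 142.99.195.43:
  140.0.0.0/6 (140.0.0.0 - 143.255.255.255)
  142.98.0.0/15 (142.98.0.0 - 142.99.255.255)
  142.99.128.0/17 (142.99.128.0 - 142.99.255.255)
Most specific is 142.99.128.0/17.

142.99.128.0/17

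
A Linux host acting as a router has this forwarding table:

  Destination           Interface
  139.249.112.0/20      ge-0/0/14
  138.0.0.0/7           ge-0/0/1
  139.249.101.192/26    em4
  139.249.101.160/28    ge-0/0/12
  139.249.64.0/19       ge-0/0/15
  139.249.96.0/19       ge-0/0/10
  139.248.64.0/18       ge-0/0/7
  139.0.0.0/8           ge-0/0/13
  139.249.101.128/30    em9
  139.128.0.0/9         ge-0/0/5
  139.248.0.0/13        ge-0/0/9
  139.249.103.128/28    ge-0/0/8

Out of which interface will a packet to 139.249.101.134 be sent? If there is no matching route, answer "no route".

Routes whose prefix contains 139.249.101.134:
  138.0.0.0/7 (138.0.0.0 - 139.255.255.255) -> ge-0/0/1
  139.0.0.0/8 (139.0.0.0 - 139.255.255.255) -> ge-0/0/13
  139.128.0.0/9 (139.128.0.0 - 139.255.255.255) -> ge-0/0/5
  139.248.0.0/13 (139.248.0.0 - 139.255.255.255) -> ge-0/0/9
  139.249.96.0/19 (139.249.96.0 - 139.249.127.255) -> ge-0/0/10
More-specific entries that do NOT match:
  139.249.101.128/30 (139.249.101.128 - 139.249.101.131) does not contain 139.249.101.134
  139.249.101.160/28 (139.249.101.160 - 139.249.101.175) does not contain 139.249.101.134
  139.249.103.128/28 (139.249.103.128 - 139.249.103.143) does not contain 139.249.101.134
  139.249.101.192/26 (139.249.101.192 - 139.249.101.255) does not contain 139.249.101.134
  139.249.112.0/20 (139.249.112.0 - 139.249.127.255) does not contain 139.249.101.134
Longest matching prefix is /19 -> interface ge-0/0/10.

ge-0/0/10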